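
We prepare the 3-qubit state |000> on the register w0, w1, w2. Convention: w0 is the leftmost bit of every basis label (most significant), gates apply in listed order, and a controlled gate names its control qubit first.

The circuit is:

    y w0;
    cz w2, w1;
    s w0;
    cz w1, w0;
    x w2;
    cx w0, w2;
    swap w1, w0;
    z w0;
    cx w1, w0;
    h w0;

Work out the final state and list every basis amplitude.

After the circuit, the state carries amplitude -sqrt(2)/2 on |010>, sqrt(2)/2 on |110>, and 0 on every other basis state.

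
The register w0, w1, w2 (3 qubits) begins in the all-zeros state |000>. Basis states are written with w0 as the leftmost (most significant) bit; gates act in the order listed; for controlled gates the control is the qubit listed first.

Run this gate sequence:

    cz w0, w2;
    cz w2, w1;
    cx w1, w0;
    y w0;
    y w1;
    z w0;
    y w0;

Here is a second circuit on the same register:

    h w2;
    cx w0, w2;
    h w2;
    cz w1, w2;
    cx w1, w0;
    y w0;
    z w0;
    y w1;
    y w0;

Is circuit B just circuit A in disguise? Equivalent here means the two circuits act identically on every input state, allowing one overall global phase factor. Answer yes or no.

Yes: on every input state the two circuits agree up to one overall phase factor.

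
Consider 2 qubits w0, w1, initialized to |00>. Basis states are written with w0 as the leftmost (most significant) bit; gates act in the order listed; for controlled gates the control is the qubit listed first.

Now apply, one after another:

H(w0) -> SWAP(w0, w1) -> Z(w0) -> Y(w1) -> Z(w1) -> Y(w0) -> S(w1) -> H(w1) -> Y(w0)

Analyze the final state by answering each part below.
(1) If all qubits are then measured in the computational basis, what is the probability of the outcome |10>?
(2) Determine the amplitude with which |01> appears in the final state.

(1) A full measurement returns |10> with probability 0.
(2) The final state's coefficient on |01> equals -1/2 - I/2.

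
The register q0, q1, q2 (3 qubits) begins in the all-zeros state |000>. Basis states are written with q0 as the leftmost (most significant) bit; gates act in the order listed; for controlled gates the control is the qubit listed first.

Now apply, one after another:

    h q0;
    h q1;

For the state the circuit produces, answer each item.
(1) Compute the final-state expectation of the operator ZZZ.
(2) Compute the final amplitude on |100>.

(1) In the final state, ZZZ has expectation 0.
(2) |100> carries amplitude 1/2 in the final state.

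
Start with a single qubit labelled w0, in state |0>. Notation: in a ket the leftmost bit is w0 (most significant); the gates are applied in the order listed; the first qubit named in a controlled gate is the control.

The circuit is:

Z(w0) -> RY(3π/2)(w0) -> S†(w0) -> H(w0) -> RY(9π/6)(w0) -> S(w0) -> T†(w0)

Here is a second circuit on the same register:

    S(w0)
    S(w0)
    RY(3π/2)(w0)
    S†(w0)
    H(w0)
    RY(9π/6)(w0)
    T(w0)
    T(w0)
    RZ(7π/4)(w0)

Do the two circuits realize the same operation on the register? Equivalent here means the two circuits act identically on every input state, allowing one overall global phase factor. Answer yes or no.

Yes — the two circuits implement the same unitary up to a global phase.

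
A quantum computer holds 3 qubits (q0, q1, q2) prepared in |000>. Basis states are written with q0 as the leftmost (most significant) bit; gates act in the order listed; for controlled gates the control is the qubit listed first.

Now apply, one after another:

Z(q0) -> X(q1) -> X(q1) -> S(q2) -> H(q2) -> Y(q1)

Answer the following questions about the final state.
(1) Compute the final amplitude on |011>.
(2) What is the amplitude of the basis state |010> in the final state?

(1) The amplitude on |011> is sqrt(2)*I/2.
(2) The final state's coefficient on |010> equals sqrt(2)*I/2.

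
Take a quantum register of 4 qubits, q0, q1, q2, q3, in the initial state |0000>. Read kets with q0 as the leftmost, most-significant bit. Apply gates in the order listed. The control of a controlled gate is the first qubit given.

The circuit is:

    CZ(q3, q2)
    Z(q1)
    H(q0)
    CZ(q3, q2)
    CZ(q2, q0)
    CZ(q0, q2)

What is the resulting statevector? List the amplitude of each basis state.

After the circuit, the state carries amplitude sqrt(2)/2 on |0000>, sqrt(2)/2 on |1000>, and 0 on every other basis state.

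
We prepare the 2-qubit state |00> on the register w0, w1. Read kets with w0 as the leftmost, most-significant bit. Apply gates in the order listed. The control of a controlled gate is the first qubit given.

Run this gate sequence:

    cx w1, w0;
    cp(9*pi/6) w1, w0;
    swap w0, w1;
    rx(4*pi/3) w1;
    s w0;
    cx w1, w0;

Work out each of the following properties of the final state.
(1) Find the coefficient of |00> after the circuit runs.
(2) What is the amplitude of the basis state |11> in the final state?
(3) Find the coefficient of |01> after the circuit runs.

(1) |00> carries amplitude -1/2 in the final state.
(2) |11> carries amplitude -sqrt(3)*I/2 in the final state.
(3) The final state's coefficient on |01> equals 0.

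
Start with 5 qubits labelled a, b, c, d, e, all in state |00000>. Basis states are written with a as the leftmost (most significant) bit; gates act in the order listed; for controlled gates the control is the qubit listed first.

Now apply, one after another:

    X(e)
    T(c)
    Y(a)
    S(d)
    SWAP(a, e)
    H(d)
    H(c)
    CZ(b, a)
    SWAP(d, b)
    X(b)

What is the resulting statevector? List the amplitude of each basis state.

After the circuit, the state carries amplitude I/2 on |10001>, I/2 on |10101>, I/2 on |11001>, I/2 on |11101>, and 0 on every other basis state.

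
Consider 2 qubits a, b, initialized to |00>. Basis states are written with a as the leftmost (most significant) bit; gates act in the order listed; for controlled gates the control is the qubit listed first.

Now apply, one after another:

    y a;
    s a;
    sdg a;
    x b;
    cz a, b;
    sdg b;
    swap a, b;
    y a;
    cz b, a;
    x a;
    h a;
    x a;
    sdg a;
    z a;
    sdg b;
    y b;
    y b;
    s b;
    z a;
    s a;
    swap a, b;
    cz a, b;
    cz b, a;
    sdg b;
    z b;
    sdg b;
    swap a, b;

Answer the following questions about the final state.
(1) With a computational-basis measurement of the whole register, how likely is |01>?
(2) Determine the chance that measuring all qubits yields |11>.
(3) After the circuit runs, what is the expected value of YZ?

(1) The probability of measuring |01> is 1/2. Key observation: the block from step 13 through step 20 cancels to the identity and can be dropped.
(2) The probability of measuring |11> is 1/2.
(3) The observable YZ averages to 0.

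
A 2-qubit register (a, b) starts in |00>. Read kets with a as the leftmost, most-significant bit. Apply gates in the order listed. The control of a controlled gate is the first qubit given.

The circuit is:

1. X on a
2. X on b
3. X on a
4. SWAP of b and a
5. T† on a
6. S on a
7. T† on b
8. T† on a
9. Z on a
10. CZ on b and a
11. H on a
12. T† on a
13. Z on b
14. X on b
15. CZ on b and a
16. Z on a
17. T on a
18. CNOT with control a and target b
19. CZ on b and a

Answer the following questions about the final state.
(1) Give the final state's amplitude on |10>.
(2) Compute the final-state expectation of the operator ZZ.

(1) |10> carries amplitude sqrt(2)/2 in the final state.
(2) The expectation value of ZZ is -1.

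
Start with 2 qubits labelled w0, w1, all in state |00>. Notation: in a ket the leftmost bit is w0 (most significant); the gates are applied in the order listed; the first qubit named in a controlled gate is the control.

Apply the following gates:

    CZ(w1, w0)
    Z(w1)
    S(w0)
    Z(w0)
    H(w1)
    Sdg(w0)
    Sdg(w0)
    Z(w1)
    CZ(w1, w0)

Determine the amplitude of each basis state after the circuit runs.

The resulting statevector has amplitude sqrt(2)/2 on |00>, -sqrt(2)/2 on |01>, 0 on |10>, 0 on |11>.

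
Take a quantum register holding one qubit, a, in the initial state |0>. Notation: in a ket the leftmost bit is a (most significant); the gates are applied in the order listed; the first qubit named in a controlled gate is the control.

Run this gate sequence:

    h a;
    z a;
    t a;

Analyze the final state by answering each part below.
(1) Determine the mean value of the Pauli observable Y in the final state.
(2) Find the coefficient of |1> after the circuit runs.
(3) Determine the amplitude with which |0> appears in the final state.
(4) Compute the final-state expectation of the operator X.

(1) The observable Y averages to -sqrt(2)/2.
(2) The amplitude on |1> is -sqrt(2)*exp(I*pi/4)/2.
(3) The amplitude on |0> is sqrt(2)/2.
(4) The observable X averages to -sqrt(2)/2.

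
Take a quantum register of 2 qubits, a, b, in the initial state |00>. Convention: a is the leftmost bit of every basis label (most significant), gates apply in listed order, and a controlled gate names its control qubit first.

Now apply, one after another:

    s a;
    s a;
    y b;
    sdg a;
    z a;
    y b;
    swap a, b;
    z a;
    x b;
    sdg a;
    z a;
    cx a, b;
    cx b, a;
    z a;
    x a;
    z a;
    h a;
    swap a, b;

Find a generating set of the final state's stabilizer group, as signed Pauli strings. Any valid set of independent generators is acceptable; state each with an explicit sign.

One valid set of independent stabilizer generators is +IX, -ZI (any independent generating set of the same group is equally correct).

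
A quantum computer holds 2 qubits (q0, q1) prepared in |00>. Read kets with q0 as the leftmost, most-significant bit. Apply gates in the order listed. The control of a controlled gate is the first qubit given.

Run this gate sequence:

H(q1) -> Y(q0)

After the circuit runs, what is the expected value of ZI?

The observable ZI averages to -1.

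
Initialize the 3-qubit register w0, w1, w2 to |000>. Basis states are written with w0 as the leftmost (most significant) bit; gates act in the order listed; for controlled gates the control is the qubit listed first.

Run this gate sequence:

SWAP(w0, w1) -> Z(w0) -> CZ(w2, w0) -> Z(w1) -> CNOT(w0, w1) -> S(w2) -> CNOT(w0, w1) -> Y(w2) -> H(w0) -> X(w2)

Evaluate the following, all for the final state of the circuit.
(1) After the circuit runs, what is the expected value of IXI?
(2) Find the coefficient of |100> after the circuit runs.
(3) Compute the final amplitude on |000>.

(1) The observable IXI averages to 0.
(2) The final state's coefficient on |100> equals sqrt(2)*I/2.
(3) The amplitude on |000> is sqrt(2)*I/2.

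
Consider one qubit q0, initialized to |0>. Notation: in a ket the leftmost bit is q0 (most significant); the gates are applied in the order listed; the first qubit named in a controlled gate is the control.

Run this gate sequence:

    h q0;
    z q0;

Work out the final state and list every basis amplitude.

The resulting statevector has amplitude sqrt(2)/2 on |0>, -sqrt(2)/2 on |1>.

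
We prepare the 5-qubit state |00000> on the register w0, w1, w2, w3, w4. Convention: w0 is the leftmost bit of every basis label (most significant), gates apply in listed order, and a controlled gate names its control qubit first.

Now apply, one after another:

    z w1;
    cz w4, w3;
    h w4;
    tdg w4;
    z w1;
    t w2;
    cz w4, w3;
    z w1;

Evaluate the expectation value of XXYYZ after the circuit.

In the final state, XXYYZ has expectation 0.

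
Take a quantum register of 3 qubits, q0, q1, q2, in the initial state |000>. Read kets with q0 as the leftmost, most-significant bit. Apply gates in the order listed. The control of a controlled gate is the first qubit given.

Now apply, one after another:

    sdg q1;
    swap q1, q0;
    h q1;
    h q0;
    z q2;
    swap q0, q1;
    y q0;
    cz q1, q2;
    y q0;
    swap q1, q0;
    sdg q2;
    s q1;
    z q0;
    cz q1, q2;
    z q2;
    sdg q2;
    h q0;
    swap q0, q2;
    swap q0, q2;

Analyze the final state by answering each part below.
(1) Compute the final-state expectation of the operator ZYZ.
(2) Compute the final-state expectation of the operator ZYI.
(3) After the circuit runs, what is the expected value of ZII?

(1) In the final state, ZYZ has expectation -1.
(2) In the final state, ZYI has expectation -1.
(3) The expectation value of ZII is -1.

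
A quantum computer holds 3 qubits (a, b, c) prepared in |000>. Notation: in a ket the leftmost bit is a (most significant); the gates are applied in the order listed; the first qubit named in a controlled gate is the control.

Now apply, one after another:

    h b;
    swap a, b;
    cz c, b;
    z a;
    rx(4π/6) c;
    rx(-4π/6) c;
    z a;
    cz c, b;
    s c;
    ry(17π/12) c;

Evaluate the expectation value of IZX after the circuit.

The observable IZX averages to -sqrt(6)/4 - sqrt(2)/4. Key observation: gates 3-8 undo each other exactly, leaving only the rest of the circuit to track.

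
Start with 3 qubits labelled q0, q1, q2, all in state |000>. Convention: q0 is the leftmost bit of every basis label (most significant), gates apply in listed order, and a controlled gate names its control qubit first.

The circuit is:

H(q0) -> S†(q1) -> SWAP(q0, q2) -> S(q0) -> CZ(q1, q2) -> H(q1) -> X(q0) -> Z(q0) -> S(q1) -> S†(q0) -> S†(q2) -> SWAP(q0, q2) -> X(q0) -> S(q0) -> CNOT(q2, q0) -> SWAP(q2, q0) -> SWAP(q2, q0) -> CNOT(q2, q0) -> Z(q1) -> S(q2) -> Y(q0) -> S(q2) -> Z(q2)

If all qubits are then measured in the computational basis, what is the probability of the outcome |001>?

The probability of measuring |001> is 1/4.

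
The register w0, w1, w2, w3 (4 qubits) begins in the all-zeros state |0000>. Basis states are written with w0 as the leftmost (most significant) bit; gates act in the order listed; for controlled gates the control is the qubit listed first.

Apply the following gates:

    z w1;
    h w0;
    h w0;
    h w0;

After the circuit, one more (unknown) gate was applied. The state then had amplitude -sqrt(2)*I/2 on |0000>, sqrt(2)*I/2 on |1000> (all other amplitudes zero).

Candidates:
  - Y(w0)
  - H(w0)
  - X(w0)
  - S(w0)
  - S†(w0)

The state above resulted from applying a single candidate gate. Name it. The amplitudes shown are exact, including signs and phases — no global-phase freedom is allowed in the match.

It was Y(w0) that produced the state shown.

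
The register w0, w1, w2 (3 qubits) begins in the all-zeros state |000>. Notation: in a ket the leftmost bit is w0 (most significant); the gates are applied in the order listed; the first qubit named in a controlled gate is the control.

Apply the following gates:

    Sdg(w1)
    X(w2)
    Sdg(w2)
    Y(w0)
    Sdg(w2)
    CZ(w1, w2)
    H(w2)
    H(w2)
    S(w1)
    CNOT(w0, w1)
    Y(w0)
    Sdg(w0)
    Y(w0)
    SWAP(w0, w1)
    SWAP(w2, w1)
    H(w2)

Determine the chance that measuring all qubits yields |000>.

A full measurement returns |000> with probability 0.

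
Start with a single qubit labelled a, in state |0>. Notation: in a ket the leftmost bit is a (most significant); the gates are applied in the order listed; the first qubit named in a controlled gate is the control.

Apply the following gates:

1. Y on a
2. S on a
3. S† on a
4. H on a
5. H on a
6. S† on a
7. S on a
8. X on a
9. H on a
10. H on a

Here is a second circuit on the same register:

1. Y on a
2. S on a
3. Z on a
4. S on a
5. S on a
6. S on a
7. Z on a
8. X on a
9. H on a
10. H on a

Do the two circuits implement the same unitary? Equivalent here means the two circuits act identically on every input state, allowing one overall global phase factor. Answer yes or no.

Yes, they are equivalent — the unitaries differ by at most a global phase.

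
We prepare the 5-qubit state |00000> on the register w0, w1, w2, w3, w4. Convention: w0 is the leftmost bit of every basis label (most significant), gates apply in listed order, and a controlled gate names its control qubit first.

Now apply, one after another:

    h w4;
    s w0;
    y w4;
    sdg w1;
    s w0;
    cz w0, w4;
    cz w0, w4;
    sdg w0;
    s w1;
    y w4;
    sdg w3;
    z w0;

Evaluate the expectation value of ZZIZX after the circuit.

In the final state, ZZIZX has expectation 1.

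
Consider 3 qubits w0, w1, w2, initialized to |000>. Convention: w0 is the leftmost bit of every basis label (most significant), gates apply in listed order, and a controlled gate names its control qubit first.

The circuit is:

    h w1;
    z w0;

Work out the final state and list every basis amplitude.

After the circuit, the state carries amplitude sqrt(2)/2 on |000>, sqrt(2)/2 on |010>, and 0 on every other basis state.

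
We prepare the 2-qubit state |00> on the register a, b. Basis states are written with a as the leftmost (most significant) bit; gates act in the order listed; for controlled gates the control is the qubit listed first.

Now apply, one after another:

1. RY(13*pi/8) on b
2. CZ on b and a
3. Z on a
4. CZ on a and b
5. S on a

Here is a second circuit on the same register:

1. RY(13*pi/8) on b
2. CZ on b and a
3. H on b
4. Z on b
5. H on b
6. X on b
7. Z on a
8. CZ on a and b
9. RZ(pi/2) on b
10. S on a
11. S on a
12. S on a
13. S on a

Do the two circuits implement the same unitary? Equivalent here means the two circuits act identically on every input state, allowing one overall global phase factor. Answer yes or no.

No, they are not equivalent — no single phase factor reconciles the two unitaries.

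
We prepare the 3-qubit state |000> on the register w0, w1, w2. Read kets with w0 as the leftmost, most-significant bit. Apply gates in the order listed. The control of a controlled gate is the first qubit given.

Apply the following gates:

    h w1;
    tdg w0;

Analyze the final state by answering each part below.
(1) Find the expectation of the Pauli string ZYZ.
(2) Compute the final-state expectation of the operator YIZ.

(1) In the final state, ZYZ has expectation 0.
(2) In the final state, YIZ has expectation 0.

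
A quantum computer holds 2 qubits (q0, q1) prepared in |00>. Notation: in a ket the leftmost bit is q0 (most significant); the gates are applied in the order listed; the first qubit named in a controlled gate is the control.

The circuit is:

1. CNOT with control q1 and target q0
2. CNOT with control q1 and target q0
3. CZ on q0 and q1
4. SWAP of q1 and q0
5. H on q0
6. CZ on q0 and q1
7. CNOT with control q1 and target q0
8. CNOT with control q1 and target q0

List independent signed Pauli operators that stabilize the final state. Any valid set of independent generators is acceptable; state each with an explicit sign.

The stabilizer group can be generated by +XI, +IZ, among other valid generating sets.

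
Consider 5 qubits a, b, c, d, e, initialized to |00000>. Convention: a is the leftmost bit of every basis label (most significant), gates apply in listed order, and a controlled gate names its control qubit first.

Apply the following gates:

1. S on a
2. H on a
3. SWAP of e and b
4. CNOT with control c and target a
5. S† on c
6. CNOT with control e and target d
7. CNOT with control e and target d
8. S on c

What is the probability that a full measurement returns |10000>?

The probability of measuring |10000> is 1/2. Key observation: the block from step 5 through step 8 cancels to the identity and can be dropped.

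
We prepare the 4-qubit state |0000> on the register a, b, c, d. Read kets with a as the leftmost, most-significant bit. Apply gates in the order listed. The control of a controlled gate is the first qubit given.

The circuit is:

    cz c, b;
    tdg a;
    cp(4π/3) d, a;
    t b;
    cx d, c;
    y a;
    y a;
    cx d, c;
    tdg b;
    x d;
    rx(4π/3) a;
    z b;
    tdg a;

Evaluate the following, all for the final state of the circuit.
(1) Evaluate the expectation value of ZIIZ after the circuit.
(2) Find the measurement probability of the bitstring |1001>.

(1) The expectation value of ZIIZ is 1/2.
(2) Outcome |1001> occurs with probability 3/4.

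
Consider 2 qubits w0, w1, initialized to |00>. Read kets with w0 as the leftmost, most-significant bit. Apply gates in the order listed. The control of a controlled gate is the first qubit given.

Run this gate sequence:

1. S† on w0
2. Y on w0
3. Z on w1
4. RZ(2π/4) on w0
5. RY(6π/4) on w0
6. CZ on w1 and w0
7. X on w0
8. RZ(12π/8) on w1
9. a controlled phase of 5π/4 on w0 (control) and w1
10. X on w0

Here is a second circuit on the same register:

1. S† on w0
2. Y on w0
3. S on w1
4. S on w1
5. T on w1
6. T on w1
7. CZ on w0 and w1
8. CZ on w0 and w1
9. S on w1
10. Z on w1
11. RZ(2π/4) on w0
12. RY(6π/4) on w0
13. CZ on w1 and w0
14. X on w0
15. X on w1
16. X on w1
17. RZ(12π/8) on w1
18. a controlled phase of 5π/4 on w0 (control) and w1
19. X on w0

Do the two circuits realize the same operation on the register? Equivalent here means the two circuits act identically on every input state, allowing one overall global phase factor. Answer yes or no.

Yes: on every input state the two circuits agree up to one overall phase factor.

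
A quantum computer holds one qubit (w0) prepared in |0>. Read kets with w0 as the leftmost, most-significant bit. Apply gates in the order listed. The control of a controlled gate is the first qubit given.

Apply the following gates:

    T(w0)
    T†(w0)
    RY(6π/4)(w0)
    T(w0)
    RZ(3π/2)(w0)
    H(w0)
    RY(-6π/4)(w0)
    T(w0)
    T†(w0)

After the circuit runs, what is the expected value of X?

In the final state, X has expectation -sqrt(2)/2.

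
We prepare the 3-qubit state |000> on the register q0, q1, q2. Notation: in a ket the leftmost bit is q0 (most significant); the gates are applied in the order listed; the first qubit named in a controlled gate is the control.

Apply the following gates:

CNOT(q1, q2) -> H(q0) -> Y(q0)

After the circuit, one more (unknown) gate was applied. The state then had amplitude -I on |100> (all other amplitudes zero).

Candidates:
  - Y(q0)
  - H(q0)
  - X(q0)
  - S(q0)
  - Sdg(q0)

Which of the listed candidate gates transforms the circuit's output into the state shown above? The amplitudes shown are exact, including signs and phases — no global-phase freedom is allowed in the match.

The applied gate was H(q0).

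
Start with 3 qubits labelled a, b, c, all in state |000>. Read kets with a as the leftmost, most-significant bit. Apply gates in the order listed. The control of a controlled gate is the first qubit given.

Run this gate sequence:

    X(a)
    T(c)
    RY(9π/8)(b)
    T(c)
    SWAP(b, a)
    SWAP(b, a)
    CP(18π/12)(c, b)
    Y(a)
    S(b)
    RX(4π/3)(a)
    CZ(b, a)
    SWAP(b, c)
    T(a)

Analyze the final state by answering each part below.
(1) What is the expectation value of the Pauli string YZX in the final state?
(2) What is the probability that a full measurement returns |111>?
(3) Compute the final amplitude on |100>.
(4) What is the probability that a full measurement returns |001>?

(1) The expectation value of YZX is -sqrt(12 - 6*sqrt(2))/8.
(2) A full measurement returns |111> with probability 0.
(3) The final state's coefficient on |100> equals sqrt(3)*exp(I*pi/4)*sin(pi/16)/2.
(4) Outcome |001> occurs with probability sqrt(sqrt(2) + 2)/16 + 1/8.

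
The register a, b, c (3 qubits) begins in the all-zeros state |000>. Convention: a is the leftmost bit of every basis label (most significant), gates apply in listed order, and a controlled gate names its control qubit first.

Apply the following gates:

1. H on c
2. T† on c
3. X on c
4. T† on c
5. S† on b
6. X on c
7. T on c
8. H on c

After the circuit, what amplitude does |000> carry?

The amplitude on |000> is 1/2 - exp(3*I*pi/4)/2.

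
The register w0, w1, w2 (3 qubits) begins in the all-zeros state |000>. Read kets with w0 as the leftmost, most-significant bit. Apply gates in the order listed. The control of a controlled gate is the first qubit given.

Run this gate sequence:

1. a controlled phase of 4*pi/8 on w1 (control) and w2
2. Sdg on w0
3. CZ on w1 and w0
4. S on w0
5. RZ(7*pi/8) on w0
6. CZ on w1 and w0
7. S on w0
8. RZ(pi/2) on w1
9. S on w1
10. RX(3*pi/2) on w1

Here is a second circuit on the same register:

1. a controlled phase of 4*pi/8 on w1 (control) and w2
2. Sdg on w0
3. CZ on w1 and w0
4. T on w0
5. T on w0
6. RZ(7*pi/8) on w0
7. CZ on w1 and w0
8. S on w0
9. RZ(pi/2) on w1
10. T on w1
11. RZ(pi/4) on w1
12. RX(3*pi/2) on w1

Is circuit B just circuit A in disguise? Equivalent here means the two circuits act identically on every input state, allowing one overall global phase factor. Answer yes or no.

Yes, they are equivalent — the unitaries differ by at most a global phase.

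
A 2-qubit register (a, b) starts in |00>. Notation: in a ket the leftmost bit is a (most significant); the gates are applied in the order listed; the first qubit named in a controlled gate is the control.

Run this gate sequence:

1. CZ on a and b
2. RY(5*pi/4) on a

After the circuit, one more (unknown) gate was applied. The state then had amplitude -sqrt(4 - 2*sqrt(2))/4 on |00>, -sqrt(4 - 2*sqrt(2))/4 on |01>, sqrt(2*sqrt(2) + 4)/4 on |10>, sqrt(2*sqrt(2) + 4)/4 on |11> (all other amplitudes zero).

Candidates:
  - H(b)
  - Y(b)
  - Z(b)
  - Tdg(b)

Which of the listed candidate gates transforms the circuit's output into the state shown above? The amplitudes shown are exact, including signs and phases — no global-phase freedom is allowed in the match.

The applied gate was H(b).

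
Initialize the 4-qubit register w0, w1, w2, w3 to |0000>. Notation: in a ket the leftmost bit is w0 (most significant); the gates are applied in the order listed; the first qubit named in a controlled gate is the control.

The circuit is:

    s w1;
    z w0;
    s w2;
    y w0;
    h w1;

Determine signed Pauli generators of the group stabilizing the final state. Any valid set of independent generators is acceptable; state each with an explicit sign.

One valid set of independent stabilizer generators is +IXII, -ZIII, +IIZI, +IIIZ (any independent generating set of the same group is equally correct).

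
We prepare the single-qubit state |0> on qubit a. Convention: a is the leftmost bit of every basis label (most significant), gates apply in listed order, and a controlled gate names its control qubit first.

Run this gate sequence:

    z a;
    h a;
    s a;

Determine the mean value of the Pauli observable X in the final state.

The expectation value of X is 0.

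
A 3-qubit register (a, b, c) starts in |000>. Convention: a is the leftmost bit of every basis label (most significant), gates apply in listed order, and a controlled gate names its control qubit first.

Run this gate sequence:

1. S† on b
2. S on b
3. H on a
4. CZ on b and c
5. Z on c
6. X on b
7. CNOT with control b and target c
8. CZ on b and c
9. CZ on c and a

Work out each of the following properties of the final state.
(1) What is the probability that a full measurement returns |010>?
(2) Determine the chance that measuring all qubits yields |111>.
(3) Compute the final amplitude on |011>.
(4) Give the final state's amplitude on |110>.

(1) Outcome |010> occurs with probability 0.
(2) The probability of measuring |111> is 1/2.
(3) |011> carries amplitude -sqrt(2)/2 in the final state.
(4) |110> carries amplitude 0 in the final state.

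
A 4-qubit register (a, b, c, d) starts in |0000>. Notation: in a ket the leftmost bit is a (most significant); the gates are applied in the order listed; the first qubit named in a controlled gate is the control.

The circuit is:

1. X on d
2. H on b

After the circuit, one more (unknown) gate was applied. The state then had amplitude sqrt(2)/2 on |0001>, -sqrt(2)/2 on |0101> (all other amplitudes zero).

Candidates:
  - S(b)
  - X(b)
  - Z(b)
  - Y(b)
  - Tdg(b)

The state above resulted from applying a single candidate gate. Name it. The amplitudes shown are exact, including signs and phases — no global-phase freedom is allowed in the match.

The unique candidate consistent with the amplitudes is Z(b).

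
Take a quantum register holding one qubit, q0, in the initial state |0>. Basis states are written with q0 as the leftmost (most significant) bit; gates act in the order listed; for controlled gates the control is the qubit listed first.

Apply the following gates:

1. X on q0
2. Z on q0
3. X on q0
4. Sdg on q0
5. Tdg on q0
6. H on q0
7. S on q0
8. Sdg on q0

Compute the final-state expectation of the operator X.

The observable X averages to 1.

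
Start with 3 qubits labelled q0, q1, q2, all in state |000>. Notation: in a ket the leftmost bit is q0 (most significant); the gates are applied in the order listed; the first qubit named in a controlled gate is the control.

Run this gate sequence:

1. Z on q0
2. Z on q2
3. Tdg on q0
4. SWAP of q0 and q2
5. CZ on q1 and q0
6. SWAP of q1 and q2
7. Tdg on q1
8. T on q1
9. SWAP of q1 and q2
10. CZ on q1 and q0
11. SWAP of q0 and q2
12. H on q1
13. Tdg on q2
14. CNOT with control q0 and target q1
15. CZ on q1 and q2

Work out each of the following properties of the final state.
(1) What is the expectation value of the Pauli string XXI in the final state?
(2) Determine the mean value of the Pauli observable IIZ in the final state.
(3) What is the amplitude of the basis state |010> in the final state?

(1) The observable XXI averages to 0.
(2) The expectation value of IIZ is 1.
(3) |010> carries amplitude sqrt(2)/2 in the final state.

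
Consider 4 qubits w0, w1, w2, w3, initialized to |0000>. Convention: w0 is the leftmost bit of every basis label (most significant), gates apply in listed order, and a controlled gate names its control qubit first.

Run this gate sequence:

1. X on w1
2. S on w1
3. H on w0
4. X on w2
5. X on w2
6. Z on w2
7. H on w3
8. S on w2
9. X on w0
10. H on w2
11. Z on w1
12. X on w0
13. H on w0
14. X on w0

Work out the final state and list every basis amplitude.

The resulting statevector has amplitude -I/2 on |1100>, -I/2 on |1101>, -I/2 on |1110>, -I/2 on |1111>, and 0 on every other basis state.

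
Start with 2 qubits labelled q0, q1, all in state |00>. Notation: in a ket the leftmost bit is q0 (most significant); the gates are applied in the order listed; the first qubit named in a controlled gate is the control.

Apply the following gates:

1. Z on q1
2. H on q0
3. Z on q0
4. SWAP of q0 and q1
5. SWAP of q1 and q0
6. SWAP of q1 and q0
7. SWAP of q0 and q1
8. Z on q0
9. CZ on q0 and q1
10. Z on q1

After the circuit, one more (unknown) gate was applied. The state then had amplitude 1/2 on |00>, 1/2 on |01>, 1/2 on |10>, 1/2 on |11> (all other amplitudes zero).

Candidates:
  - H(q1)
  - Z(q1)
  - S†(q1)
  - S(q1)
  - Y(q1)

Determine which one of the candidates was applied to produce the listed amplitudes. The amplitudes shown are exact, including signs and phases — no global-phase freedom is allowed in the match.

The applied gate was H(q1). Key observation: steps 3-8 multiply out to the identity, so the circuit reduces to the remaining gates.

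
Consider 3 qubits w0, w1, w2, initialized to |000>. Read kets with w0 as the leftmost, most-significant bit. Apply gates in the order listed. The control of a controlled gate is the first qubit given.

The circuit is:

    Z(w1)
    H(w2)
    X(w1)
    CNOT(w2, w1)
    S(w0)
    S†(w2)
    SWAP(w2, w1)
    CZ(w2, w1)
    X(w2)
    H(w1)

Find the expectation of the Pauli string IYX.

The observable IYX averages to 1.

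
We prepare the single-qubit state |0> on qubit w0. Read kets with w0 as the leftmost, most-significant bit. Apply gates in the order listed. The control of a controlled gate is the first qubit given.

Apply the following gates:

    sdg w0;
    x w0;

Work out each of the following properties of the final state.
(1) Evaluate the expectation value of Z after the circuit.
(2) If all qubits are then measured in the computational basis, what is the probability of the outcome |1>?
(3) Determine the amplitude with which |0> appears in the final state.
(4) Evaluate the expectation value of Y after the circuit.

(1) The expectation value of Z is -1.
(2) The probability of measuring |1> is 1.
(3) The amplitude on |0> is 0.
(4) The observable Y averages to 0.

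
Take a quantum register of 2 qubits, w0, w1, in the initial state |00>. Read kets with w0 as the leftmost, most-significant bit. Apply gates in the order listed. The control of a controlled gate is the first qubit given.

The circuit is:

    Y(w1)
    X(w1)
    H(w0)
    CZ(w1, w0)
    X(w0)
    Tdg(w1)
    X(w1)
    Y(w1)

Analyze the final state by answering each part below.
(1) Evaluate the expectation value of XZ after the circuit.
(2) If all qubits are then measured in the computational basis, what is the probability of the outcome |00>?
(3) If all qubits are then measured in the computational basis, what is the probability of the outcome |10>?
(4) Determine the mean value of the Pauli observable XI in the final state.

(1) The expectation value of XZ is 1.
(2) The probability of measuring |00> is 1/2.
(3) The probability of measuring |10> is 1/2.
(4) In the final state, XI has expectation 1.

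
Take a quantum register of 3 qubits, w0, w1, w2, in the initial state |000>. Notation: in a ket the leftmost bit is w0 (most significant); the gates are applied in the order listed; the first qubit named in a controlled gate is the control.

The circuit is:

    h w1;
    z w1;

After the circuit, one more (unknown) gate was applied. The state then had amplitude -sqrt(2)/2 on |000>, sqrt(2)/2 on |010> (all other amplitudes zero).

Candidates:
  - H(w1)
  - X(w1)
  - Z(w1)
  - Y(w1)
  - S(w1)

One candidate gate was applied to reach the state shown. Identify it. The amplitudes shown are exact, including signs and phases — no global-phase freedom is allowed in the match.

The unique candidate consistent with the amplitudes is X(w1).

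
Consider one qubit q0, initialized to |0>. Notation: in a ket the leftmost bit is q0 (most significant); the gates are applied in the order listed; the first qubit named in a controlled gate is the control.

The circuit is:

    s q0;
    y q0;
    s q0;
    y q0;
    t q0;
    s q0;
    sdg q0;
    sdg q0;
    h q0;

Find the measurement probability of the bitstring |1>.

Outcome |1> occurs with probability 1/2.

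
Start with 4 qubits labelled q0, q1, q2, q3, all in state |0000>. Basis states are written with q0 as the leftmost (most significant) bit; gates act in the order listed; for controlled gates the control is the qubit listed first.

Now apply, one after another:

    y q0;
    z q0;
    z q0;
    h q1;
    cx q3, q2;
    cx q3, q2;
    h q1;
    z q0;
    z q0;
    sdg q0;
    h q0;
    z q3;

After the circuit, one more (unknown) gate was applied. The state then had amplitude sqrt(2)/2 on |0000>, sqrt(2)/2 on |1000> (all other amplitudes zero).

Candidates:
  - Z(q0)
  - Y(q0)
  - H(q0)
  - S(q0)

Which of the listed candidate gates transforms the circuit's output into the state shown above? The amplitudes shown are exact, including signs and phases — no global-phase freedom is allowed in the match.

The unique candidate consistent with the amplitudes is Z(q0). Key observation: steps 2-9 multiply out to the identity, so the circuit reduces to the remaining gates.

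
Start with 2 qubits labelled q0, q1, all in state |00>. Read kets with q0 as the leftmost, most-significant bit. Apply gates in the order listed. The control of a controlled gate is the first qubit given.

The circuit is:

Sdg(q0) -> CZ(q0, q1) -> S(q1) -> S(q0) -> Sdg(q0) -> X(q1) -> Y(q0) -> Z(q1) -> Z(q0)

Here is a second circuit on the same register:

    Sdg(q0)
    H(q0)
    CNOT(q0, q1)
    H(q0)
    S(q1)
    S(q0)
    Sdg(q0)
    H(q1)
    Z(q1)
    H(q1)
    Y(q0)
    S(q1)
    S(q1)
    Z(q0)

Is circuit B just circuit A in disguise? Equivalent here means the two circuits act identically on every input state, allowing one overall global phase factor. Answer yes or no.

No: there is an input state on which the two circuits produce genuinely different outputs (not merely differing by a phase).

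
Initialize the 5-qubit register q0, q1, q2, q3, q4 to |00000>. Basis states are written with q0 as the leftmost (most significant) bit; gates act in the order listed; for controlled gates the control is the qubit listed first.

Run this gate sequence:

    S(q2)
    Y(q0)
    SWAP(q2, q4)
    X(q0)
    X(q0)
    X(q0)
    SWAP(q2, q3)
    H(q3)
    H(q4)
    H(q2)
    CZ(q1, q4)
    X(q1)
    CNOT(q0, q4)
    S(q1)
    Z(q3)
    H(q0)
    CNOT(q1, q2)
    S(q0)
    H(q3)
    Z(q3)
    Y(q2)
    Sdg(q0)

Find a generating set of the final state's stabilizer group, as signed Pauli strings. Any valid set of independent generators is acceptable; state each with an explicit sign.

The stabilizer group can be generated by +XIIII, -IIXII, +IIIIX, -IZIII, -IIIZI, among other valid generating sets.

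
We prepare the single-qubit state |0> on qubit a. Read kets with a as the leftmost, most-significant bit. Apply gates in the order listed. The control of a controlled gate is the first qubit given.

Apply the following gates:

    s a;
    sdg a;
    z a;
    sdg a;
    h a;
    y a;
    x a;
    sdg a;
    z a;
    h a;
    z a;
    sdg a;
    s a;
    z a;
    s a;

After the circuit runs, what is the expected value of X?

The expectation value of X is -1.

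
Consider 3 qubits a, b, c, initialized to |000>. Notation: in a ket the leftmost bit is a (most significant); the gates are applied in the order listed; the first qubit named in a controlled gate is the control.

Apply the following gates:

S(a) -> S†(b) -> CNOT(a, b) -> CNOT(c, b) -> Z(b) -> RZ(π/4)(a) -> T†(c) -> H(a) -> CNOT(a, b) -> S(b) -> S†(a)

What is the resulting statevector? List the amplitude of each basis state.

The final amplitudes are -sqrt(2)*exp(7*I*pi/8)/2 on |000>, -sqrt(2)*exp(7*I*pi/8)/2 on |110>, and 0 on every other basis state.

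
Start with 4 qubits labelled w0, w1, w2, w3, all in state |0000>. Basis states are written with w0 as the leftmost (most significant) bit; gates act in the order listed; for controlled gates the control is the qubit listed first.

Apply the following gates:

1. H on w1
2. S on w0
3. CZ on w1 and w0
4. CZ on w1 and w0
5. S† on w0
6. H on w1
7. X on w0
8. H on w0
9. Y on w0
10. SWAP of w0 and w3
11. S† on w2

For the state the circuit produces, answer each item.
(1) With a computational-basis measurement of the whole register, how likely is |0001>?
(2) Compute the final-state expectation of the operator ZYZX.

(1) The probability of measuring |0001> is 1/2. Key observation: the block from step 1 through step 6 cancels to the identity and can be dropped.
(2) The observable ZYZX averages to 0.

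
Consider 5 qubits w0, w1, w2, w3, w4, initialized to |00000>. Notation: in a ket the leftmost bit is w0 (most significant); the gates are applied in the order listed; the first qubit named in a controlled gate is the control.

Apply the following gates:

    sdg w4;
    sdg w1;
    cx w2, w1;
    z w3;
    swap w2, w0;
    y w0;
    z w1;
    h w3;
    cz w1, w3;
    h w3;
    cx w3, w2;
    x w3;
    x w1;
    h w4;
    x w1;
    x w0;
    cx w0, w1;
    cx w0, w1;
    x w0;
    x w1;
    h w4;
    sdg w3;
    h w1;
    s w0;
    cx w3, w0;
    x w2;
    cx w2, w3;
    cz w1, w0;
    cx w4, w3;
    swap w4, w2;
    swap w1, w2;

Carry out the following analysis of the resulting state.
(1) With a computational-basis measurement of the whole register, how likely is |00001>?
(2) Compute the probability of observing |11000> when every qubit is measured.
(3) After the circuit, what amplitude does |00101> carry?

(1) A full measurement returns |00001> with probability 1/2. Key observation: steps 14-21 multiply out to the identity, so the circuit reduces to the remaining gates.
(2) The probability of measuring |11000> is 0.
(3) The final state's coefficient on |00101> equals -sqrt(2)*I/2.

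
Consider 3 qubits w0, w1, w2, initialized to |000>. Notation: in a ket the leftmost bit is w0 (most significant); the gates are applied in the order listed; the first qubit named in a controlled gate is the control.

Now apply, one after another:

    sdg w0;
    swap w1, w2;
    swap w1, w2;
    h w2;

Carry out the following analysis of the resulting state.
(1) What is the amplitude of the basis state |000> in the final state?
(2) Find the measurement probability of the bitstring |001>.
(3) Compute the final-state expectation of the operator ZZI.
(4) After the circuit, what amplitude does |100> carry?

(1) The amplitude on |000> is sqrt(2)/2.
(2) Outcome |001> occurs with probability 1/2.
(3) The observable ZZI averages to 1.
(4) The final state's coefficient on |100> equals 0.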